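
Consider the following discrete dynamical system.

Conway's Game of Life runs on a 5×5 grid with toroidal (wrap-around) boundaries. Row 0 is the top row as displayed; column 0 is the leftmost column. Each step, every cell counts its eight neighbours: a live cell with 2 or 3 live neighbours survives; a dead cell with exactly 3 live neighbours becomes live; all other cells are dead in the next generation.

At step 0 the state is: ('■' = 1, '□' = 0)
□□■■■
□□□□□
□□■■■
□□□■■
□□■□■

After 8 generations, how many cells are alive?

gen 0: □□■■■
□□□□□
□□■■■
□□□■■
□□■□■
gen 1: □□■□■
□□□□□
□□■□■
■□□□□
■□■□□
gen 2: □■□■□
□□□□□
□□□□□
■□□■■
■□□■■
gen 3: ■□■■□
□□□□□
□□□□■
■□□■□
□■□□□
gen 4: □■■□□
□□□■■
□□□□■
■□□□■
■■□■□
gen 5: □■□□□
■□■■■
□□□□□
□■□■□
□□□■□
gen 6: ■■□□□
■■■■■
■■□□□
□□■□□
□□□□□
gen 7: □□□■□
□□□■□
□□□□□
□■□□□
□■□□□
gen 8: □□■□□
□□□□□
□□□□□
□□□□□
□□■□□

2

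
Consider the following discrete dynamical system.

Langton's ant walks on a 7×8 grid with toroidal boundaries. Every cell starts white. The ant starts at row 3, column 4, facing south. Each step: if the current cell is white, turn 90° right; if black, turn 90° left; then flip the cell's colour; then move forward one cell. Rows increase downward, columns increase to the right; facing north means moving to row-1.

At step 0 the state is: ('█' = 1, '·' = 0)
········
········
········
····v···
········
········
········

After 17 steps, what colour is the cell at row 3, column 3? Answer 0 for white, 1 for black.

1

k=0  ········
········
········
····v···
········
········
········
k=1  ········
········
········
···<█···
········
········
········
k=2  ········
········
···^····
···██···
········
········
········
k=3  ········
········
···█>···
···██···
········
········
········
k=4  ········
········
···██···
···█v···
········
········
········
k=5  ········
········
···██···
···█·>··
········
········
········
k=6  ········
········
···██···
···█·█··
·····v··
········
········
k=7  ········
········
···██···
···█·█··
····<█··
········
········
k=8  ········
········
···██···
···█^█··
····██··
········
········
k=9  ········
········
···██···
···██>··
····██··
········
········
k=10  ········
········
···██^··
···██···
····██··
········
········
k=11  ········
········
···███>·
···██···
····██··
········
········
k=12  ········
········
···████·
···██·v·
····██··
········
········
k=13  ········
········
···████·
···██<█·
····██··
········
········
k=14  ········
········
···██^█·
···████·
····██··
········
········
k=15  ········
········
···█<·█·
···████·
····██··
········
········
k=16  ········
········
···█··█·
···█v██·
····██··
········
········
k=17  ········
········
···█··█·
···█·>█·
····██··
········
········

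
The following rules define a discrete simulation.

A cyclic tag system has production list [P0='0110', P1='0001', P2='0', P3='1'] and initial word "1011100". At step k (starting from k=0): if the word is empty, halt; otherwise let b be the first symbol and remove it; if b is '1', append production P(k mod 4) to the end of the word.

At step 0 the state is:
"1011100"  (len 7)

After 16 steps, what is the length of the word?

15

0) "1011100"  (len 7)
1) "0111000110"  (len 10)
2) "111000110"  (len 9)
3) "110001100"  (len 9)
4) "100011001"  (len 9)
5) "000110010110"  (len 12)
6) "00110010110"  (len 11)
7) "0110010110"  (len 10)
8) "110010110"  (len 9)
9) "100101100110"  (len 12)
10) "001011001100001"  (len 15)
11) "01011001100001"  (len 14)
12) "1011001100001"  (len 13)
13) "0110011000010110"  (len 16)
14) "110011000010110"  (len 15)
15) "100110000101100"  (len 15)
16) "001100001011001"  (len 15)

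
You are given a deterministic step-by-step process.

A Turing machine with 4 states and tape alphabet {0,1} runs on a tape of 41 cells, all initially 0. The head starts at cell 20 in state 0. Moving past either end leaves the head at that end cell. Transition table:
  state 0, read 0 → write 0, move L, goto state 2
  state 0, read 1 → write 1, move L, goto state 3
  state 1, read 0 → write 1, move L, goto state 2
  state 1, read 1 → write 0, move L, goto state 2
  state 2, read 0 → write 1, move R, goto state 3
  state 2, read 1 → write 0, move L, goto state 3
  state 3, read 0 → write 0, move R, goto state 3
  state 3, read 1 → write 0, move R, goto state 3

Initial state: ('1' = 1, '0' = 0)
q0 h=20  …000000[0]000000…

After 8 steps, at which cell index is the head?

26

[0] q0 h=20  …000000[0]000000…
[1] q2 h=19  …000000[0]000000…
[2] q3 h=20  …000001[0]000000…
[3] q3 h=21  …000010[0]000000…
[4] q3 h=22  …000100[0]000000…
[5] q3 h=23  …001000[0]000000…
[6] q3 h=24  …010000[0]000000…
[7] q3 h=25  …100000[0]000000…
[8] q3 h=26  …000000[0]000000…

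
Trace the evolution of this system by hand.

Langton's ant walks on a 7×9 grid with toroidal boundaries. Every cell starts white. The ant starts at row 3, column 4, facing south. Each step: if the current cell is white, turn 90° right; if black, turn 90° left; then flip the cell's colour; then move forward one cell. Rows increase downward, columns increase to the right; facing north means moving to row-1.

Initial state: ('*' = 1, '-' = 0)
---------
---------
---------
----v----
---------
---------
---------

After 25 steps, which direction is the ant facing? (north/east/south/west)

gen 0: ---------
---------
---------
----v----
---------
---------
---------
gen 1: ---------
---------
---------
---<*----
---------
---------
---------
gen 2: ---------
---------
---^-----
---**----
---------
---------
---------
gen 3: ---------
---------
---*>----
---**----
---------
---------
---------
gen 4: ---------
---------
---**----
---*v----
---------
---------
---------
gen 5: ---------
---------
---**----
---*->---
---------
---------
---------
gen 6: ---------
---------
---**----
---*-*---
-----v---
---------
---------
gen 7: ---------
---------
---**----
---*-*---
----<*---
---------
---------
gen 8: ---------
---------
---**----
---*^*---
----**---
---------
---------
gen 9: ---------
---------
---**----
---**>---
----**---
---------
---------
gen 10: ---------
---------
---**^---
---**----
----**---
---------
---------
gen 11: ---------
---------
---***>--
---**----
----**---
---------
---------
gen 12: ---------
---------
---****--
---**-v--
----**---
---------
---------
gen 13: ---------
---------
---****--
---**<*--
----**---
---------
---------
gen 14: ---------
---------
---**^*--
---****--
----**---
---------
---------
gen 15: ---------
---------
---*<-*--
---****--
----**---
---------
---------
gen 16: ---------
---------
---*--*--
---*v**--
----**---
---------
---------
gen 17: ---------
---------
---*--*--
---*->*--
----**---
---------
---------
gen 18: ---------
---------
---*-^*--
---*--*--
----**---
---------
---------
gen 19: ---------
---------
---*-*>--
---*--*--
----**---
---------
---------
gen 20: ---------
------^--
---*-*---
---*--*--
----**---
---------
---------
gen 21: ---------
------*>-
---*-*---
---*--*--
----**---
---------
---------
gen 22: ---------
------**-
---*-*-v-
---*--*--
----**---
---------
---------
gen 23: ---------
------**-
---*-*<*-
---*--*--
----**---
---------
---------
gen 24: ---------
------^*-
---*-***-
---*--*--
----**---
---------
---------
gen 25: ---------
-----<-*-
---*-***-
---*--*--
----**---
---------
---------

west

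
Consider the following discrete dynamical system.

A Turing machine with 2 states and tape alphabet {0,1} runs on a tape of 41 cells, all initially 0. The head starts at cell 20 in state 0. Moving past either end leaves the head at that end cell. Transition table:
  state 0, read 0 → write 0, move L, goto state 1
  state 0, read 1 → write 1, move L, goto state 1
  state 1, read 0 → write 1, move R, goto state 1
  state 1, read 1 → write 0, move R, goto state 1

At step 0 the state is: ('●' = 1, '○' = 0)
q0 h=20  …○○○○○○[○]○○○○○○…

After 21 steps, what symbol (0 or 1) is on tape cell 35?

t=0: q0 h=20  …○○○○○○[○]○○○○○○…
t=1: q1 h=19  …○○○○○○[○]○○○○○○…
t=2: q1 h=20  …○○○○○●[○]○○○○○○…
t=3: q1 h=21  …○○○○●●[○]○○○○○○…
t=4: q1 h=22  …○○○●●●[○]○○○○○○…
t=5: q1 h=23  …○○●●●●[○]○○○○○○…
t=6: q1 h=24  …○●●●●●[○]○○○○○○…
t=7: q1 h=25  …●●●●●●[○]○○○○○○…
t=8: q1 h=26  …●●●●●●[○]○○○○○○…
t=9: q1 h=27  …●●●●●●[○]○○○○○○…
t=10: q1 h=28  …●●●●●●[○]○○○○○○…
t=11: q1 h=29  …●●●●●●[○]○○○○○○…
t=12: q1 h=30  …●●●●●●[○]○○○○○○…
t=13: q1 h=31  …●●●●●●[○]○○○○○○…
t=14: q1 h=32  …●●●●●●[○]○○○○○○…
t=15: q1 h=33  …●●●●●●[○]○○○○○○…
t=16: q1 h=34  …●●●●●●[○]○○○○○○|
t=17: q1 h=35  …●●●●●●[○]○○○○○|
t=18: q1 h=36  …●●●●●●[○]○○○○|
t=19: q1 h=37  …●●●●●●[○]○○○|
t=20: q1 h=38  …●●●●●●[○]○○|
t=21: q1 h=39  …●●●●●●[○]○|

1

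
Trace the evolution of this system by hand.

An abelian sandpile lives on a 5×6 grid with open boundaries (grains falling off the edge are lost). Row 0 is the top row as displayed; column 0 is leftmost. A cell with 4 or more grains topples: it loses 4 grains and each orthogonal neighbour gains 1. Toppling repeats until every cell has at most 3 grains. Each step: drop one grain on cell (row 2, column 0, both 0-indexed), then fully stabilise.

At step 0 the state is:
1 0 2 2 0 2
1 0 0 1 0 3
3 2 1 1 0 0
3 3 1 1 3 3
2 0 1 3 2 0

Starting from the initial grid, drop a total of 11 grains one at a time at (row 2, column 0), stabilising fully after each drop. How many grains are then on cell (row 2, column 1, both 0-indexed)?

3

gen 0: 1 0 2 2 0 2
1 0 0 1 0 3
3 2 1 1 0 0
3 3 1 1 3 3
2 0 1 3 2 0
gen 1: 1 0 2 2 0 2
2 1 0 1 0 3
2 0 2 1 0 0
1 1 2 1 3 3
3 1 1 3 2 0
gen 2: 1 0 2 2 0 2
2 1 0 1 0 3
3 0 2 1 0 0
1 1 2 1 3 3
3 1 1 3 2 0
gen 3: 1 0 2 2 0 2
3 1 0 1 0 3
0 1 2 1 0 0
2 1 2 1 3 3
3 1 1 3 2 0
gen 4: 1 0 2 2 0 2
3 1 0 1 0 3
1 1 2 1 0 0
2 1 2 1 3 3
3 1 1 3 2 0
gen 5: 1 0 2 2 0 2
3 1 0 1 0 3
2 1 2 1 0 0
2 1 2 1 3 3
3 1 1 3 2 0
gen 6: 1 0 2 2 0 2
3 1 0 1 0 3
3 1 2 1 0 0
2 1 2 1 3 3
3 1 1 3 2 0
gen 7: 2 0 2 2 0 2
0 2 0 1 0 3
1 2 2 1 0 0
3 1 2 1 3 3
3 1 1 3 2 0
gen 8: 2 0 2 2 0 2
0 2 0 1 0 3
2 2 2 1 0 0
3 1 2 1 3 3
3 1 1 3 2 0
gen 9: 2 0 2 2 0 2
0 2 0 1 0 3
3 2 2 1 0 0
3 1 2 1 3 3
3 1 1 3 2 0
gen 10: 2 0 2 2 0 2
1 2 0 1 0 3
1 3 2 1 0 0
1 2 2 1 3 3
0 2 1 3 2 0
gen 11: 2 0 2 2 0 2
1 2 0 1 0 3
2 3 2 1 0 0
1 2 2 1 3 3
0 2 1 3 2 0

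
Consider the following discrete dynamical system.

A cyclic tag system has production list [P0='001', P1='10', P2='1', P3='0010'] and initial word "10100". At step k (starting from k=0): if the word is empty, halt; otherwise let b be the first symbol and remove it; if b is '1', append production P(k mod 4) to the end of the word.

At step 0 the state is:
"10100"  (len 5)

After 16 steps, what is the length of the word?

0) "10100"  (len 5)
1) "0100001"  (len 7)
2) "100001"  (len 6)
3) "000011"  (len 6)
4) "00011"  (len 5)
5) "0011"  (len 4)
6) "011"  (len 3)
7) "11"  (len 2)
8) "10010"  (len 5)
9) "0010001"  (len 7)
10) "010001"  (len 6)
11) "10001"  (len 5)
12) "00010010"  (len 8)
13) "0010010"  (len 7)
14) "010010"  (len 6)
15) "10010"  (len 5)
16) "00100010"  (len 8)

8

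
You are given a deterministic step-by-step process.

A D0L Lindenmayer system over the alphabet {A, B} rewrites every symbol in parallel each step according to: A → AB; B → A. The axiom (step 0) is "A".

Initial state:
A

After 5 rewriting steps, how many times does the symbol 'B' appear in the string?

5

k=0  A
k=1  AB
k=2  ABA
k=3  ABAAB
k=4  ABAABABA
k=5  ABAABABAABAAB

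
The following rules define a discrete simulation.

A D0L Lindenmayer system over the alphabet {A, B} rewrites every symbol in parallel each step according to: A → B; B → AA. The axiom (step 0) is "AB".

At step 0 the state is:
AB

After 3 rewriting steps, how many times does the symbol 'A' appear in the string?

4

[0] AB
[1] BAA
[2] AABB
[3] BBAAAA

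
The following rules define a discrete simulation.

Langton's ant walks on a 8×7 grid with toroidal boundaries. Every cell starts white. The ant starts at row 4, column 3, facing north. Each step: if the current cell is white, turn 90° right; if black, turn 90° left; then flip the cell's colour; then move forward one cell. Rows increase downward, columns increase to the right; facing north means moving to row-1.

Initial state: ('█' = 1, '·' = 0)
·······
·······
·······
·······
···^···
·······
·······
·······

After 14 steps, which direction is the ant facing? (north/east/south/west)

step 0: ·······
·······
·······
·······
···^···
·······
·······
·······
step 1: ·······
·······
·······
·······
···█>··
·······
·······
·······
step 2: ·······
·······
·······
·······
···██··
····v··
·······
·······
step 3: ·······
·······
·······
·······
···██··
···<█··
·······
·······
step 4: ·······
·······
·······
·······
···^█··
···██··
·······
·······
step 5: ·······
·······
·······
·······
··<·█··
···██··
·······
·······
step 6: ·······
·······
·······
··^····
··█·█··
···██··
·······
·······
step 7: ·······
·······
·······
··█>···
··█·█··
···██··
·······
·······
step 8: ·······
·······
·······
··██···
··█v█··
···██··
·······
·······
step 9: ·······
·······
·······
··██···
··<██··
···██··
·······
·······
step 10: ·······
·······
·······
··██···
···██··
··v██··
·······
·······
step 11: ·······
·······
·······
··██···
···██··
·<███··
·······
·······
step 12: ·······
·······
·······
··██···
·^·██··
·████··
·······
·······
step 13: ·······
·······
·······
··██···
·█>██··
·████··
·······
·······
step 14: ·······
·······
·······
··██···
·████··
·█v██··
·······
·······

south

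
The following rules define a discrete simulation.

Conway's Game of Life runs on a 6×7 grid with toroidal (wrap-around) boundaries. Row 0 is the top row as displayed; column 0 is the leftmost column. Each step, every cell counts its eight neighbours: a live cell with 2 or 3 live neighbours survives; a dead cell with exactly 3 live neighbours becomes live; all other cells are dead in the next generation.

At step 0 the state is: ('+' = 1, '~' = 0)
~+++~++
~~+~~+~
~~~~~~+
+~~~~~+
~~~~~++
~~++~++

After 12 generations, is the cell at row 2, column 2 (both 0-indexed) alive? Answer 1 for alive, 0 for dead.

k=0  ~+++~++
~~+~~+~
~~~~~~+
+~~~~~+
~~~~~++
~~++~++
k=1  ++~~~~~
++++++~
+~~~~++
+~~~~~~
~~~~+~~
~+~+~~~
k=2  ~~~~~~+
~~++++~
~~++~+~
+~~~~+~
~~~~~~~
+++~~~~
k=3  +~~~+++
~~+~~++
~++~~+~
~~~~+~+
+~~~~~+
++~~~~~
k=4  ~~~~+~~
~~++~~~
+++++~~
~+~~~~+
~+~~~++
~+~~~~~
k=5  ~~++~~~
~~~~~~~
+~~~+~~
~~~++~+
~++~~++
+~~~~+~
k=6  ~~~~~~~
~~~+~~~
~~~+++~
~++++~+
~+++~~~
+~~+++~
k=7  ~~~+~~~
~~~+~~~
~~~~~+~
++~~~~~
~~~~~~+
~+~++~~
k=8  ~~~+~~~
~~~~+~~
~~~~~~~
+~~~~~+
~++~~~~
~~+++~~
k=9  ~~+~~~~
~~~~~~~
~~~~~~~
++~~~~~
+++~~~~
~+~~+~~
k=10  ~~~~~~~
~~~~~~~
~~~~~~~
+~+~~~~
~~+~~~~
+~~+~~~
k=11  ~~~~~~~
~~~~~~~
~~~~~~~
~+~~~~~
~~++~~~
~~~~~~~
k=12  ~~~~~~~
~~~~~~~
~~~~~~~
~~+~~~~
~~+~~~~
~~~~~~~

0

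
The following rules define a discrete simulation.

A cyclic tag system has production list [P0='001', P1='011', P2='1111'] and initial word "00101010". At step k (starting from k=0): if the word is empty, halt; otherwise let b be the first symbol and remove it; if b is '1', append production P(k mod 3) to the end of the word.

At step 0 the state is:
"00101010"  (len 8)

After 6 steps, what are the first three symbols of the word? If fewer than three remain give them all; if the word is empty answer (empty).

101

0) "00101010"  (len 8)
1) "0101010"  (len 7)
2) "101010"  (len 6)
3) "010101111"  (len 9)
4) "10101111"  (len 8)
5) "0101111011"  (len 10)
6) "101111011"  (len 9)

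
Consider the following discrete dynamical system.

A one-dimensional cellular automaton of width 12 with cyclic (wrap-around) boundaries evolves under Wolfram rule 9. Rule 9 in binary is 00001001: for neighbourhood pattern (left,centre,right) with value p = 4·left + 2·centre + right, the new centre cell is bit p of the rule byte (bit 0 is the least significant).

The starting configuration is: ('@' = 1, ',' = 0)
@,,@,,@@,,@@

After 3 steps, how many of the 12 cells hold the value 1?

3

step 0: @,,@,,@@,,@@
step 1: ,,,,,,@,,,@,
step 2: @@@@@,,,@,,,
step 3: @,,,,,@,,,@,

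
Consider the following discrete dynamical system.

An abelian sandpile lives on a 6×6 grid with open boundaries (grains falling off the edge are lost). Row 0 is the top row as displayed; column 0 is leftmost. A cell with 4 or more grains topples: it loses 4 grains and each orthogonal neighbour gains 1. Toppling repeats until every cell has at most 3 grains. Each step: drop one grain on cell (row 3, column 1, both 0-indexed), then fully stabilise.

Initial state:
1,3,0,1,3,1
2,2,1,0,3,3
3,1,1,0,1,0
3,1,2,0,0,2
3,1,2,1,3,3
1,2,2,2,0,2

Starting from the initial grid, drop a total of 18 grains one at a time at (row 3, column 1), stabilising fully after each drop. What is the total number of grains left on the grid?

gen 0: 1,3,0,1,3,1
2,2,1,0,3,3
3,1,1,0,1,0
3,1,2,0,0,2
3,1,2,1,3,3
1,2,2,2,0,2
gen 1: 1,3,0,1,3,1
2,2,1,0,3,3
3,1,1,0,1,0
3,2,2,0,0,2
3,1,2,1,3,3
1,2,2,2,0,2
gen 2: 1,3,0,1,3,1
2,2,1,0,3,3
3,1,1,0,1,0
3,3,2,0,0,2
3,1,2,1,3,3
1,2,2,2,0,2
gen 3: 1,3,0,1,3,1
3,2,1,0,3,3
0,3,1,0,1,0
2,1,3,0,0,2
0,3,2,1,3,3
2,2,2,2,0,2
gen 4: 1,3,0,1,3,1
3,2,1,0,3,3
0,3,1,0,1,0
2,2,3,0,0,2
0,3,2,1,3,3
2,2,2,2,0,2
gen 5: 1,3,0,1,3,1
3,2,1,0,3,3
0,3,1,0,1,0
2,3,3,0,0,2
0,3,2,1,3,3
2,2,2,2,0,2
gen 6: 1,3,0,1,3,1
3,3,1,0,3,3
1,0,3,0,1,0
3,3,1,1,0,2
1,1,0,2,3,3
2,3,3,2,0,2
gen 7: 1,3,0,1,3,1
3,3,1,0,3,3
2,1,3,0,1,0
0,1,2,1,0,2
2,2,0,2,3,3
2,3,3,2,0,2
gen 8: 1,3,0,1,3,1
3,3,1,0,3,3
2,1,3,0,1,0
0,2,2,1,0,2
2,2,0,2,3,3
2,3,3,2,0,2
gen 9: 1,3,0,1,3,1
3,3,1,0,3,3
2,1,3,0,1,0
0,3,2,1,0,2
2,2,0,2,3,3
2,3,3,2,0,2
gen 10: 1,3,0,1,3,1
3,3,1,0,3,3
2,2,3,0,1,0
1,0,3,1,0,2
2,3,0,2,3,3
2,3,3,2,0,2
gen 11: 1,3,0,1,3,1
3,3,1,0,3,3
2,2,3,0,1,0
1,1,3,1,0,2
2,3,0,2,3,3
2,3,3,2,0,2
gen 12: 1,3,0,1,3,1
3,3,1,0,3,3
2,2,3,0,1,0
1,2,3,1,0,2
2,3,0,2,3,3
2,3,3,2,0,2
gen 13: 1,3,0,1,3,1
3,3,1,0,3,3
2,2,3,0,1,0
1,3,3,1,0,2
2,3,0,2,3,3
2,3,3,2,0,2
gen 14: 3,0,1,1,3,1
1,2,3,0,3,3
0,2,1,1,1,0
3,3,1,2,0,2
3,1,3,2,3,3
3,1,0,3,0,2
gen 15: 3,0,1,1,3,1
1,2,3,0,3,3
1,3,1,1,1,0
1,1,2,2,0,2
1,3,3,2,3,3
0,2,0,3,0,2
gen 16: 3,0,1,1,3,1
1,2,3,0,3,3
1,3,1,1,1,0
1,2,2,2,0,2
1,3,3,2,3,3
0,2,0,3,0,2
gen 17: 3,0,1,1,3,1
1,2,3,0,3,3
1,3,1,1,1,0
1,3,2,2,0,2
1,3,3,2,3,3
0,2,0,3,0,2
gen 18: 3,0,1,1,3,1
1,3,3,0,3,3
2,0,3,1,1,0
2,3,0,3,0,2
2,1,1,3,3,3
0,3,1,3,0,2

61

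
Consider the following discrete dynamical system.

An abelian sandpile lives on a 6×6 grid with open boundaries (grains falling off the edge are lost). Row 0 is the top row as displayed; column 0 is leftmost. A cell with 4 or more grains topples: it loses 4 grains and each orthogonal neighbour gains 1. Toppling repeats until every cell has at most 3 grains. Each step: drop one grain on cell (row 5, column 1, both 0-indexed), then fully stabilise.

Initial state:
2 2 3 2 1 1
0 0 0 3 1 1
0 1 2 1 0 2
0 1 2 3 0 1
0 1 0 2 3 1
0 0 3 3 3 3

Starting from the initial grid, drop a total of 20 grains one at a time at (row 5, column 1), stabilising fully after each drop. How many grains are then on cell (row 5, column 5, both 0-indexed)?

[0] 2 2 3 2 1 1
0 0 0 3 1 1
0 1 2 1 0 2
0 1 2 3 0 1
0 1 0 2 3 1
0 0 3 3 3 3
[1] 2 2 3 2 1 1
0 0 0 3 1 1
0 1 2 1 0 2
0 1 2 3 0 1
0 1 0 2 3 1
0 1 3 3 3 3
[2] 2 2 3 2 1 1
0 0 0 3 1 1
0 1 2 1 0 2
0 1 2 3 0 1
0 1 0 2 3 1
0 2 3 3 3 3
[3] 2 2 3 2 1 1
0 0 0 3 1 1
0 1 2 1 0 2
0 1 2 3 0 1
0 1 0 2 3 1
0 3 3 3 3 3
[4] 2 2 3 2 1 1
0 0 0 3 1 1
0 1 2 2 0 2
0 1 3 0 2 1
0 2 2 1 1 3
1 1 1 2 2 0
[5] 2 2 3 2 1 1
0 0 0 3 1 1
0 1 2 2 0 2
0 1 3 0 2 1
0 2 2 1 1 3
1 2 1 2 2 0
[6] 2 2 3 2 1 1
0 0 0 3 1 1
0 1 2 2 0 2
0 1 3 0 2 1
0 2 2 1 1 3
1 3 1 2 2 0
[7] 2 2 3 2 1 1
0 0 0 3 1 1
0 1 2 2 0 2
0 1 3 0 2 1
0 3 2 1 1 3
2 0 2 2 2 0
[8] 2 2 3 2 1 1
0 0 0 3 1 1
0 1 2 2 0 2
0 1 3 0 2 1
0 3 2 1 1 3
2 1 2 2 2 0
[9] 2 2 3 2 1 1
0 0 0 3 1 1
0 1 2 2 0 2
0 1 3 0 2 1
0 3 2 1 1 3
2 2 2 2 2 0
[10] 2 2 3 2 1 1
0 0 0 3 1 1
0 1 2 2 0 2
0 1 3 0 2 1
0 3 2 1 1 3
2 3 2 2 2 0
[11] 2 2 3 2 1 1
0 0 0 3 1 1
0 1 2 2 0 2
0 2 3 0 2 1
1 0 3 1 1 3
3 1 3 2 2 0
[12] 2 2 3 2 1 1
0 0 0 3 1 1
0 1 2 2 0 2
0 2 3 0 2 1
1 0 3 1 1 3
3 2 3 2 2 0
[13] 2 2 3 2 1 1
0 0 0 3 1 1
0 1 2 2 0 2
0 2 3 0 2 1
1 0 3 1 1 3
3 3 3 2 2 0
[14] 2 2 3 2 1 1
0 0 0 3 1 1
0 1 3 2 0 2
0 3 0 1 2 1
2 2 1 2 1 3
0 2 1 3 2 0
[15] 2 2 3 2 1 1
0 0 0 3 1 1
0 1 3 2 0 2
0 3 0 1 2 1
2 2 1 2 1 3
0 3 1 3 2 0
[16] 2 2 3 2 1 1
0 0 0 3 1 1
0 1 3 2 0 2
0 3 0 1 2 1
2 3 1 2 1 3
1 0 2 3 2 0
[17] 2 2 3 2 1 1
0 0 0 3 1 1
0 1 3 2 0 2
0 3 0 1 2 1
2 3 1 2 1 3
1 1 2 3 2 0
[18] 2 2 3 2 1 1
0 0 0 3 1 1
0 1 3 2 0 2
0 3 0 1 2 1
2 3 1 2 1 3
1 2 2 3 2 0
[19] 2 2 3 2 1 1
0 0 0 3 1 1
0 1 3 2 0 2
0 3 0 1 2 1
2 3 1 2 1 3
1 3 2 3 2 0
[20] 2 2 3 2 1 1
0 0 0 3 1 1
0 2 3 2 0 2
1 0 1 1 2 1
3 1 2 2 1 3
2 1 3 3 2 0

0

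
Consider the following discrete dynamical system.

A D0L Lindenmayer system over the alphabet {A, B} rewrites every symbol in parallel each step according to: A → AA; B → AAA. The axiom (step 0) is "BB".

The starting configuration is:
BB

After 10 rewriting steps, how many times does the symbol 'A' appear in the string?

3072

k=0  BB
k=1  AAAAAA
k=2  AAAAAAAAAAAA
k=3  AAAAAAAAAAAAAAAAAAAAAAAA
k=4  AAAAAAAAAAAAAAAAAAAAAAAAAAAAAAAAAAAAAAAAAAAAAAAA
k=5  AAAAAAAAAAAAAAAAAAAAAAAAAAAAAAAAAAAAAAAAAAAAAAAAAAAAAAAAAAAAAAAAAAAAAAAAAAAAAAAAAAAAAAAAAAAAAAAA
k=6  AAAAAAAAAAAAAAAAAAAAAAAAAAAAAAAAAAAAAAAAAAAAAAAAAAAAAAAAAA…AAAAAAAAAAAAAAAAAAAAAAAAAAAAAAAAAAAAAAAAAAAAAAAAAAAAAAAAAA  (len 192)
k=7  AAAAAAAAAAAAAAAAAAAAAAAAAAAAAAAAAAAAAAAAAAAAAAAAAAAAAAAAAA…AAAAAAAAAAAAAAAAAAAAAAAAAAAAAAAAAAAAAAAAAAAAAAAAAAAAAAAAAA  (len 384)
k=8  AAAAAAAAAAAAAAAAAAAAAAAAAAAAAAAAAAAAAAAAAAAAAAAAAAAAAAAAAA…AAAAAAAAAAAAAAAAAAAAAAAAAAAAAAAAAAAAAAAAAAAAAAAAAAAAAAAAAA  (len 768)
k=9  AAAAAAAAAAAAAAAAAAAAAAAAAAAAAAAAAAAAAAAAAAAAAAAAAAAAAAAAAA…AAAAAAAAAAAAAAAAAAAAAAAAAAAAAAAAAAAAAAAAAAAAAAAAAAAAAAAAAA  (len 1536)
k=10  AAAAAAAAAAAAAAAAAAAAAAAAAAAAAAAAAAAAAAAAAAAAAAAAAAAAAAAAAA…AAAAAAAAAAAAAAAAAAAAAAAAAAAAAAAAAAAAAAAAAAAAAAAAAAAAAAAAAA  (len 3072)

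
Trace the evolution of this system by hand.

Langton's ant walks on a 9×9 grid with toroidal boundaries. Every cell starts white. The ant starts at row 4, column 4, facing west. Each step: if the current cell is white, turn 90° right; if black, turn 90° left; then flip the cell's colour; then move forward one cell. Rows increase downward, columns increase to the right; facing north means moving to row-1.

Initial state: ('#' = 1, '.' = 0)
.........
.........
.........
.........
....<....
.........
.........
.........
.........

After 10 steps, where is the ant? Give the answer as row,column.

5,5

step 0: .........
.........
.........
.........
....<....
.........
.........
.........
.........
step 1: .........
.........
.........
....^....
....#....
.........
.........
.........
.........
step 2: .........
.........
.........
....#>...
....#....
.........
.........
.........
.........
step 3: .........
.........
.........
....##...
....#v...
.........
.........
.........
.........
step 4: .........
.........
.........
....##...
....<#...
.........
.........
.........
.........
step 5: .........
.........
.........
....##...
.....#...
....v....
.........
.........
.........
step 6: .........
.........
.........
....##...
.....#...
...<#....
.........
.........
.........
step 7: .........
.........
.........
....##...
...^.#...
...##....
.........
.........
.........
step 8: .........
.........
.........
....##...
...#>#...
...##....
.........
.........
.........
step 9: .........
.........
.........
....##...
...###...
...#v....
.........
.........
.........
step 10: .........
.........
.........
....##...
...###...
...#.>...
.........
.........
.........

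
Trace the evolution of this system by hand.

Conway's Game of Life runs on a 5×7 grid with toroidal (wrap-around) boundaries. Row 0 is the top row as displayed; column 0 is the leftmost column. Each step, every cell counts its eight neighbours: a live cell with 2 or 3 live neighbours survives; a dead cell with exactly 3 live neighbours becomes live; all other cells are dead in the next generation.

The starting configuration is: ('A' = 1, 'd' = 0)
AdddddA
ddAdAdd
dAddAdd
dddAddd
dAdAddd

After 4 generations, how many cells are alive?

[0] AdddddA
ddAdAdd
dAddAdd
dddAddd
dAdAddd
[1] AAAAddd
AAdAdAd
ddAdAdd
dddAAdd
AdAdddd
[2] dddAAdd
AdddddA
dAAddAd
dAAdAdd
AdddAdd
[3] AddAAAA
AAAAAAA
ddAAdAA
AdAdAAd
dAAdAAd
[4] ddddddd
ddddddd
ddddddd
Adddddd
ddAdddd

2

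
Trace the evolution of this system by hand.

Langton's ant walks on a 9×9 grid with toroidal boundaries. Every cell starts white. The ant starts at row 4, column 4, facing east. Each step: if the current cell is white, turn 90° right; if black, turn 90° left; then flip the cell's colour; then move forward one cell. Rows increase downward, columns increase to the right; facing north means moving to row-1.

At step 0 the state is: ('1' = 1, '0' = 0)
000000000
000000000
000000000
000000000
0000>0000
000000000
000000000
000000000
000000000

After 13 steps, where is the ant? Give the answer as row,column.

[0] 000000000
000000000
000000000
000000000
0000>0000
000000000
000000000
000000000
000000000
[1] 000000000
000000000
000000000
000000000
000010000
0000v0000
000000000
000000000
000000000
[2] 000000000
000000000
000000000
000000000
000010000
000<10000
000000000
000000000
000000000
[3] 000000000
000000000
000000000
000000000
000^10000
000110000
000000000
000000000
000000000
[4] 000000000
000000000
000000000
000000000
0001>0000
000110000
000000000
000000000
000000000
[5] 000000000
000000000
000000000
0000^0000
000100000
000110000
000000000
000000000
000000000
[6] 000000000
000000000
000000000
00001>000
000100000
000110000
000000000
000000000
000000000
[7] 000000000
000000000
000000000
000011000
00010v000
000110000
000000000
000000000
000000000
[8] 000000000
000000000
000000000
000011000
0001<1000
000110000
000000000
000000000
000000000
[9] 000000000
000000000
000000000
0000^1000
000111000
000110000
000000000
000000000
000000000
[10] 000000000
000000000
000000000
000<01000
000111000
000110000
000000000
000000000
000000000
[11] 000000000
000000000
000^00000
000101000
000111000
000110000
000000000
000000000
000000000
[12] 000000000
000000000
0001>0000
000101000
000111000
000110000
000000000
000000000
000000000
[13] 000000000
000000000
000110000
0001v1000
000111000
000110000
000000000
000000000
000000000

3,4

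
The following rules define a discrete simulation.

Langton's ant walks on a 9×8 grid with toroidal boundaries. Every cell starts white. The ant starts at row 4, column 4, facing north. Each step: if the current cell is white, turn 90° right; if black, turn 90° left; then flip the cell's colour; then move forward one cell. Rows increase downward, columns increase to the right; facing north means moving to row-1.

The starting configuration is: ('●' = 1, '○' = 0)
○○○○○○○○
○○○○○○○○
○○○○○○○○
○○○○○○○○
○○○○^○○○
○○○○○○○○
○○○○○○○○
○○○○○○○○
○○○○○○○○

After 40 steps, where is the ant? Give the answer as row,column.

0) ○○○○○○○○
○○○○○○○○
○○○○○○○○
○○○○○○○○
○○○○^○○○
○○○○○○○○
○○○○○○○○
○○○○○○○○
○○○○○○○○
1) ○○○○○○○○
○○○○○○○○
○○○○○○○○
○○○○○○○○
○○○○●>○○
○○○○○○○○
○○○○○○○○
○○○○○○○○
○○○○○○○○
2) ○○○○○○○○
○○○○○○○○
○○○○○○○○
○○○○○○○○
○○○○●●○○
○○○○○v○○
○○○○○○○○
○○○○○○○○
○○○○○○○○
3) ○○○○○○○○
○○○○○○○○
○○○○○○○○
○○○○○○○○
○○○○●●○○
○○○○<●○○
○○○○○○○○
○○○○○○○○
○○○○○○○○
4) ○○○○○○○○
○○○○○○○○
○○○○○○○○
○○○○○○○○
○○○○^●○○
○○○○●●○○
○○○○○○○○
○○○○○○○○
○○○○○○○○
5) ○○○○○○○○
○○○○○○○○
○○○○○○○○
○○○○○○○○
○○○<○●○○
○○○○●●○○
○○○○○○○○
○○○○○○○○
○○○○○○○○
6) ○○○○○○○○
○○○○○○○○
○○○○○○○○
○○○^○○○○
○○○●○●○○
○○○○●●○○
○○○○○○○○
○○○○○○○○
○○○○○○○○
7) ○○○○○○○○
○○○○○○○○
○○○○○○○○
○○○●>○○○
○○○●○●○○
○○○○●●○○
○○○○○○○○
○○○○○○○○
○○○○○○○○
8) ○○○○○○○○
○○○○○○○○
○○○○○○○○
○○○●●○○○
○○○●v●○○
○○○○●●○○
○○○○○○○○
○○○○○○○○
○○○○○○○○
9) ○○○○○○○○
○○○○○○○○
○○○○○○○○
○○○●●○○○
○○○<●●○○
○○○○●●○○
○○○○○○○○
○○○○○○○○
○○○○○○○○
10) ○○○○○○○○
○○○○○○○○
○○○○○○○○
○○○●●○○○
○○○○●●○○
○○○v●●○○
○○○○○○○○
○○○○○○○○
○○○○○○○○
11) ○○○○○○○○
○○○○○○○○
○○○○○○○○
○○○●●○○○
○○○○●●○○
○○<●●●○○
○○○○○○○○
○○○○○○○○
○○○○○○○○
12) ○○○○○○○○
○○○○○○○○
○○○○○○○○
○○○●●○○○
○○^○●●○○
○○●●●●○○
○○○○○○○○
○○○○○○○○
○○○○○○○○
13) ○○○○○○○○
○○○○○○○○
○○○○○○○○
○○○●●○○○
○○●>●●○○
○○●●●●○○
○○○○○○○○
○○○○○○○○
○○○○○○○○
14) ○○○○○○○○
○○○○○○○○
○○○○○○○○
○○○●●○○○
○○●●●●○○
○○●v●●○○
○○○○○○○○
○○○○○○○○
○○○○○○○○
15) ○○○○○○○○
○○○○○○○○
○○○○○○○○
○○○●●○○○
○○●●●●○○
○○●○>●○○
○○○○○○○○
○○○○○○○○
○○○○○○○○
16) ○○○○○○○○
○○○○○○○○
○○○○○○○○
○○○●●○○○
○○●●^●○○
○○●○○●○○
○○○○○○○○
○○○○○○○○
○○○○○○○○
17) ○○○○○○○○
○○○○○○○○
○○○○○○○○
○○○●●○○○
○○●<○●○○
○○●○○●○○
○○○○○○○○
○○○○○○○○
○○○○○○○○
18) ○○○○○○○○
○○○○○○○○
○○○○○○○○
○○○●●○○○
○○●○○●○○
○○●v○●○○
○○○○○○○○
○○○○○○○○
○○○○○○○○
19) ○○○○○○○○
○○○○○○○○
○○○○○○○○
○○○●●○○○
○○●○○●○○
○○<●○●○○
○○○○○○○○
○○○○○○○○
○○○○○○○○
20) ○○○○○○○○
○○○○○○○○
○○○○○○○○
○○○●●○○○
○○●○○●○○
○○○●○●○○
○○v○○○○○
○○○○○○○○
○○○○○○○○
21) ○○○○○○○○
○○○○○○○○
○○○○○○○○
○○○●●○○○
○○●○○●○○
○○○●○●○○
○<●○○○○○
○○○○○○○○
○○○○○○○○
22) ○○○○○○○○
○○○○○○○○
○○○○○○○○
○○○●●○○○
○○●○○●○○
○^○●○●○○
○●●○○○○○
○○○○○○○○
○○○○○○○○
23) ○○○○○○○○
○○○○○○○○
○○○○○○○○
○○○●●○○○
○○●○○●○○
○●>●○●○○
○●●○○○○○
○○○○○○○○
○○○○○○○○
24) ○○○○○○○○
○○○○○○○○
○○○○○○○○
○○○●●○○○
○○●○○●○○
○●●●○●○○
○●v○○○○○
○○○○○○○○
○○○○○○○○
25) ○○○○○○○○
○○○○○○○○
○○○○○○○○
○○○●●○○○
○○●○○●○○
○●●●○●○○
○●○>○○○○
○○○○○○○○
○○○○○○○○
26) ○○○○○○○○
○○○○○○○○
○○○○○○○○
○○○●●○○○
○○●○○●○○
○●●●○●○○
○●○●○○○○
○○○v○○○○
○○○○○○○○
27) ○○○○○○○○
○○○○○○○○
○○○○○○○○
○○○●●○○○
○○●○○●○○
○●●●○●○○
○●○●○○○○
○○<●○○○○
○○○○○○○○
28) ○○○○○○○○
○○○○○○○○
○○○○○○○○
○○○●●○○○
○○●○○●○○
○●●●○●○○
○●^●○○○○
○○●●○○○○
○○○○○○○○
29) ○○○○○○○○
○○○○○○○○
○○○○○○○○
○○○●●○○○
○○●○○●○○
○●●●○●○○
○●●>○○○○
○○●●○○○○
○○○○○○○○
30) ○○○○○○○○
○○○○○○○○
○○○○○○○○
○○○●●○○○
○○●○○●○○
○●●^○●○○
○●●○○○○○
○○●●○○○○
○○○○○○○○
31) ○○○○○○○○
○○○○○○○○
○○○○○○○○
○○○●●○○○
○○●○○●○○
○●<○○●○○
○●●○○○○○
○○●●○○○○
○○○○○○○○
32) ○○○○○○○○
○○○○○○○○
○○○○○○○○
○○○●●○○○
○○●○○●○○
○●○○○●○○
○●v○○○○○
○○●●○○○○
○○○○○○○○
33) ○○○○○○○○
○○○○○○○○
○○○○○○○○
○○○●●○○○
○○●○○●○○
○●○○○●○○
○●○>○○○○
○○●●○○○○
○○○○○○○○
34) ○○○○○○○○
○○○○○○○○
○○○○○○○○
○○○●●○○○
○○●○○●○○
○●○○○●○○
○●○●○○○○
○○●v○○○○
○○○○○○○○
35) ○○○○○○○○
○○○○○○○○
○○○○○○○○
○○○●●○○○
○○●○○●○○
○●○○○●○○
○●○●○○○○
○○●○>○○○
○○○○○○○○
36) ○○○○○○○○
○○○○○○○○
○○○○○○○○
○○○●●○○○
○○●○○●○○
○●○○○●○○
○●○●○○○○
○○●○●○○○
○○○○v○○○
37) ○○○○○○○○
○○○○○○○○
○○○○○○○○
○○○●●○○○
○○●○○●○○
○●○○○●○○
○●○●○○○○
○○●○●○○○
○○○<●○○○
38) ○○○○○○○○
○○○○○○○○
○○○○○○○○
○○○●●○○○
○○●○○●○○
○●○○○●○○
○●○●○○○○
○○●^●○○○
○○○●●○○○
39) ○○○○○○○○
○○○○○○○○
○○○○○○○○
○○○●●○○○
○○●○○●○○
○●○○○●○○
○●○●○○○○
○○●●>○○○
○○○●●○○○
40) ○○○○○○○○
○○○○○○○○
○○○○○○○○
○○○●●○○○
○○●○○●○○
○●○○○●○○
○●○●^○○○
○○●●○○○○
○○○●●○○○

6,4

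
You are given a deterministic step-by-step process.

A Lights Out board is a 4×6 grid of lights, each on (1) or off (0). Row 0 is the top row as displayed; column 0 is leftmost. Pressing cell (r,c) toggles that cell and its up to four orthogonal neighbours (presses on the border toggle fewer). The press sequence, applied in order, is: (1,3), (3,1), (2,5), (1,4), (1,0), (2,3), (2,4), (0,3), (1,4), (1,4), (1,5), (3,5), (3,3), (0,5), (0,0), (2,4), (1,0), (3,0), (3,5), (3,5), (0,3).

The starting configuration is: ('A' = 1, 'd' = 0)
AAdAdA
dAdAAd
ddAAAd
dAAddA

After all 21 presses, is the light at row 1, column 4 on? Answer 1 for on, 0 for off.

0) AAdAdA
dAdAAd
ddAAAd
dAAddA
1) AAdddA
dAAddd
ddAdAd
dAAddA
2) AAdddA
dAAddd
dAAdAd
AddddA
3) AAdddA
dAAddA
dAAddA
Addddd
4) AAddAA
dAAAAd
dAAdAA
Addddd
5) dAddAA
AdAAAd
AAAdAA
Addddd
6) dAddAA
AdAdAd
AAdAdA
AddAdd
7) dAddAA
AdAddd
AAddAd
AddAAd
8) dAAAdA
AdAAdd
AAddAd
AddAAd
9) dAAAAA
AdAdAA
AAdddd
AddAAd
10) dAAAdA
AdAAdd
AAddAd
AddAAd
11) dAAAdd
AdAAAA
AAddAA
AddAAd
12) dAAAdd
AdAAAA
AAddAd
AddAdA
13) dAAAdd
AdAAAA
AAdAAd
AdAdAA
14) dAAAAA
AdAAAd
AAdAAd
AdAdAA
15) AdAAAA
ddAAAd
AAdAAd
AdAdAA
16) AdAAAA
ddAAdd
AAdddA
AdAddA
17) ddAAAA
AAAAdd
dAdddA
AdAddA
18) ddAAAA
AAAAdd
AAdddA
dAAddA
19) ddAAAA
AAAAdd
AAdddd
dAAdAd
20) ddAAAA
AAAAdd
AAdddA
dAAddA
21) dddddA
AAAddd
AAdddA
dAAddA

0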